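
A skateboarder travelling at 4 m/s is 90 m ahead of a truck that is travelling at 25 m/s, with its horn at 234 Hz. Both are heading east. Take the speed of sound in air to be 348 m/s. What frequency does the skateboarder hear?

249 Hz

The skateboarder is ahead, so the truck is moving toward it while the skateboarder is moving away from the truck.
With source approaching and observer receding, f' = f · (v − v_o)/(v − v_s).
f' = 234 × (348 − 4)/(348 − 25) = 234 × 344/323 ≈ 249 Hz.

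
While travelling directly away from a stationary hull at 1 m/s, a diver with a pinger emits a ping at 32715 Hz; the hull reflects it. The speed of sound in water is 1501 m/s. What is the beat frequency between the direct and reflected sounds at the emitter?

43.6 Hz

The hull receives the sound from a moving source: f₁ = f₀ · v/(v + v_e) = 32715 × 1501/1502 ≈ 32693.2 Hz.
On the return leg the diver with a pinger is a moving observer: f₂ = f₁ · (v − v_e)/v = 32693.2 × 1500/1501 ≈ 32671.4 Hz.
Beat against the emitted tone: |f₂ − f₀| = 2v_e·f₀/(v + v_e) = 2 × 1 × 32715/1502 ≈ 43.6 Hz.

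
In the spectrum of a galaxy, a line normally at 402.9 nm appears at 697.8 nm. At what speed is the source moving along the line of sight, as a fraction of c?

λ'/λ₀ = 1.7319 > 1 (redshift), so the source is receding.
λ'/λ₀ = √((1 + β)/(1 − β)) for a receding source ⇒ β = (r² − 1)/(r² + 1) with r = λ'/λ₀.
β = (2.9996 − 1)/(2.9996 + 1) ≈ 0.500.

0.500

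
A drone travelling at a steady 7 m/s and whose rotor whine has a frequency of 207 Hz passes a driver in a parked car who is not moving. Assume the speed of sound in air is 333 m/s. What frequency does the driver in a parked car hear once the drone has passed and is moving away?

203 Hz

Receding: f₂ = f · v/(v + v_s) = 207 × 333/340 ≈ 203 Hz.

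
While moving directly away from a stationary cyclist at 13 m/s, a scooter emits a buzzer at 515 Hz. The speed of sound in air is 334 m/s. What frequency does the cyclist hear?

Moving source, stationary observer: f' = f · v/(v + v_s) since the source is receding.
f' = 515 × 334/(334 + 13) = 515 × 334/347 ≈ 496 Hz.

496 Hz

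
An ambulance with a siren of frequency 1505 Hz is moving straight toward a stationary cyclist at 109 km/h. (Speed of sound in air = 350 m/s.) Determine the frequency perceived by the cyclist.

1648 Hz

109 km/h = 30.28 m/s.
Only the source moves, toward the listener, so f' = f · v/(v − v_s).
f' = 1505 × 350/(350 − 30.28) = 1505 × 350/319.7 ≈ 1648 Hz.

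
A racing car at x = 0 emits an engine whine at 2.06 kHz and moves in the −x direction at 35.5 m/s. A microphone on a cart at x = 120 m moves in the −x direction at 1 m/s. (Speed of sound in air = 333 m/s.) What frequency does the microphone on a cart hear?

1.867 kHz

The observer lies on the +x side, so the source is heading away from the observer and the observer is heading toward the source.
Both move, so f' = f · (v + v_o)/(v + v_s).
f' = 2.06 × (333 + 1)/(333 + 35.5) = 2.06 × 334/368.5 ≈ 1.867 kHz.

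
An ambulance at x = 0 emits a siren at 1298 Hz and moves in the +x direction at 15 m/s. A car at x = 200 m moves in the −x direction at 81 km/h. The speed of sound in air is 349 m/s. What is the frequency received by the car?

1444 Hz

81 km/h = 22.5 m/s.
The observer lies on the +x side, so the source is heading toward the observer and the observer is heading toward the source.
With source approaching and observer approaching, f' = f · (v + v_o)/(v − v_s).
f' = 1298 × (349 + 22.5)/(349 − 15) = 1298 × 371.5/334 ≈ 1444 Hz.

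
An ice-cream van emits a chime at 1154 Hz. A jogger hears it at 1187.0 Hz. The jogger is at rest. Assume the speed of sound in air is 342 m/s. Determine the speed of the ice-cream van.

9.5 m/s

f' > f, so the ice-cream van is approaching.
f' = f · v/(v − v_s) ⇒ v_s = v · |1 − f/f'|.
v_s = 342 × |1 − 1154/1187.0| = 342 × 0.0278 ≈ 9.5 m/s.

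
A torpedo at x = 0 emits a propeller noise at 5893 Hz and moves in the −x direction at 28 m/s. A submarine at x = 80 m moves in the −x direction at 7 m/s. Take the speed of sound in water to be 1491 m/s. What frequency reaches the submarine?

The observer lies on the +x side, so the source is heading away from the observer and the observer is heading toward the source.
With source receding and observer approaching, f' = f · (v + v_o)/(v + v_s).
f' = 5893 × (1491 + 7)/(1491 + 28) = 5893 × 1498/1519 ≈ 5812 Hz.

5812 Hz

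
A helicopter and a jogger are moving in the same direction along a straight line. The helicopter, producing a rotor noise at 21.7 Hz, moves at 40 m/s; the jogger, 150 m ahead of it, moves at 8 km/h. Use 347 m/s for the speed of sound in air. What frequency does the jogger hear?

8 km/h = 2.222 m/s.
The jogger is ahead, so the helicopter is moving toward it while the jogger is moving away from the helicopter.
Both move, so f' = f · (v − v_o)/(v − v_s).
f' = 21.7 × (347 − 2.222)/(347 − 40) = 21.7 × 344.78/307 ≈ 24.4 Hz.

24.4 Hz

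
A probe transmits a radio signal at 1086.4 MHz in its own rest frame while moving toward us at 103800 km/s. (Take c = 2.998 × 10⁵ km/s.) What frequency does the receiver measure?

1559.0 MHz

β = v/c = 103800/299800 = 0.3462.
Relativistic Doppler for frequency: f' = f₀ · √((1 + β)/(1 − β)).
f' = 1086.4 × √(1.3462/0.6538) = 1086.4 × 1.43499 ≈ 1559.0 MHz.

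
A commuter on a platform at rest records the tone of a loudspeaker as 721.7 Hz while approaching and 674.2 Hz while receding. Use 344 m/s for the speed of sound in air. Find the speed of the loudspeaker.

11.7 m/s

f₁/f₂ = (v + v_s)/(v − v_s), so v_s = v · (f₁ − f₂)/(f₁ + f₂).
v_s = 344 × (721.7 − 674.2)/(721.7 + 674.2) = 344 × 47.5/1395.9 ≈ 11.7 m/s.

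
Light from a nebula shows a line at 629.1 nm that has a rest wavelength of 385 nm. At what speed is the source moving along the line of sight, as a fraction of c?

λ'/λ₀ = 1.6340 > 1 (redshift), so the source is receding.
λ'/λ₀ = √((1 + β)/(1 − β)) for a receding source ⇒ β = (r² − 1)/(r² + 1) with r = λ'/λ₀.
β = (2.6700 − 1)/(2.6700 + 1) ≈ 0.455.

0.455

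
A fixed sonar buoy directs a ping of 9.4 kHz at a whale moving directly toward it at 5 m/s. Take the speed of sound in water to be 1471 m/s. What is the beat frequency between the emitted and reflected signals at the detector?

The whale first receives the wave as a moving observer: f₁ = f₀ · (v + u)/v = 9.4 × (1471 + 5)/1471 ≈ 9.4320 kHz.
On reflection it acts as a source moving toward the stationary detector: f₂ = f₁ · v/(v − u) = 9.4320 × 1471/1466 ≈ 9.4641 kHz.
Beat frequency (with f₀ = 9400 Hz): |f₂ − f₀| = 2u·f₀/(v − u) = 2 × 5 × 9400/1466 ≈ 64 Hz.

64 Hz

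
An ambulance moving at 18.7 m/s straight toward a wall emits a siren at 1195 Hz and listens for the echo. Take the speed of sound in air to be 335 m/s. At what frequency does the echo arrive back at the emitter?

1336 Hz

The wall receives the sound from a moving source: f₁ = f₀ · v/(v − v_e) = 1195 × 335/316.3 ≈ 1266 Hz.
On the return leg the ambulance is a moving observer: f₂ = f₁ · (v + v_e)/v = 1266 × 353.7/335 ≈ 1336 Hz.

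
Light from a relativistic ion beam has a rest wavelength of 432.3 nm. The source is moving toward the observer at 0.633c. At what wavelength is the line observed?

Relativistic Doppler for wavelength: λ' = λ₀ · √((1 − β)/(1 + β)).
λ' = 432.3 × √(0.3670/1.6330) = 432.3 × 0.47407 ≈ 204.9 nm.

204.9 nm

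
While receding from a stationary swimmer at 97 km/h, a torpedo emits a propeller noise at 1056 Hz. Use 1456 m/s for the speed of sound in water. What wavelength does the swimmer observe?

97 km/h = 26.94 m/s.
Only the source moves, away from the listener, so f' = f · v/(v + v_s).
f' = 1056 × 1456/(1456 + 26.94) ≈ 1037 Hz.
λ' = v/f' = 1456/1036.81 ≈ 1.40 m.

1.40 m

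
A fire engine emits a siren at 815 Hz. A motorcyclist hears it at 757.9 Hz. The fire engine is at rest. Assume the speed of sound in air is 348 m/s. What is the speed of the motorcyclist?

f' < f, so the motorcyclist is receding.
f' = f · (v − v_o)/v ⇒ v_o = v · |f'/f − 1|.
v_o = 348 × |757.9/815 − 1| = 348 × 0.07006 ≈ 24.4 m/s.

24.4 m/s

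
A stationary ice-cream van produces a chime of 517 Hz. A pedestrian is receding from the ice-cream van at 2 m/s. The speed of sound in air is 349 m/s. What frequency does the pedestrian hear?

514 Hz

Moving observer, stationary source: f' = f · (v − v_o)/v.
f' = 517 × (349 − 2)/349 = 517 × 347/349 ≈ 514 Hz.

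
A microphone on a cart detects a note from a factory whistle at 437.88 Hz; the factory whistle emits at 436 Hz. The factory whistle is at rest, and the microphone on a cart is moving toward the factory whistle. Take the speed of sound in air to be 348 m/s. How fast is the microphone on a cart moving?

f' = f · (v + v_o)/v ⇒ v_o = v · |f'/f − 1|.
v_o = 348 × |437.88/436 − 1| = 348 × 0.004312 ≈ 1.50 m/s.

1.50 m/s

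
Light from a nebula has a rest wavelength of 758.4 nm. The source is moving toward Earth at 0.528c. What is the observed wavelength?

421.5 nm

Relativistic Doppler for wavelength: λ' = λ₀ · √((1 − β)/(1 + β)).
λ' = 758.4 × √(0.4720/1.5280) = 758.4 × 0.55579 ≈ 421.5 nm.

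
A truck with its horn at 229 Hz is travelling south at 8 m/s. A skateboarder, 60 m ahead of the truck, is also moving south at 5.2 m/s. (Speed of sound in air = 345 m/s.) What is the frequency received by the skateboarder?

231 Hz

The skateboarder is ahead, so the truck is moving toward it while the skateboarder is moving away from the truck.
General Doppler shift: f' = f · (v − v_o)/(v − v_s).
f' = 229 × (345 − 5.2)/(345 − 8) = 229 × 339.8/337 ≈ 231 Hz.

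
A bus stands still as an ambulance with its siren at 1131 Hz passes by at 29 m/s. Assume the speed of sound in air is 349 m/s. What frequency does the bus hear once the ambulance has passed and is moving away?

Receding: f₂ = f · v/(v + v_s) = 1131 × 349/378 ≈ 1044 Hz.

1044 Hz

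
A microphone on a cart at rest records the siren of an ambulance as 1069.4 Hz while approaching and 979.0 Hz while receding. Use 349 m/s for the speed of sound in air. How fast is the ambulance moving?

15.4 m/s

f₁/f₂ = (v + v_s)/(v − v_s), so v_s = v · (f₁ − f₂)/(f₁ + f₂).
v_s = 349 × (1069.4 − 979.0)/(1069.4 + 979.0) = 349 × 90.4/2048.4 ≈ 15.4 m/s.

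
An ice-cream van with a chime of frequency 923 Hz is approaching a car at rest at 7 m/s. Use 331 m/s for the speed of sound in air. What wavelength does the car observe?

35.1 cm

With the source moving toward a stationary observer, f' = f · v/(v − v_s).
f' = 923 × 331/(331 − 7) ≈ 943 Hz.
λ' = v/f' = 331/942.941 ≈ 35.1 cm.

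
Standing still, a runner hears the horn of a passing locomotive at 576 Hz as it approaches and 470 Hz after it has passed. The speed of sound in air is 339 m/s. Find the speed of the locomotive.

f₁/f₂ = (v + v_s)/(v − v_s), so v_s = v · (f₁ − f₂)/(f₁ + f₂).
v_s = 339 × (576 − 470)/(576 + 470) = 339 × 106/1046 ≈ 34 m/s.

34 m/s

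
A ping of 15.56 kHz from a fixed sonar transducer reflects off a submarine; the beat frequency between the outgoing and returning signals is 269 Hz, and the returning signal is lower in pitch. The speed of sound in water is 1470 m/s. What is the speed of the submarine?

Double Doppler shift off a moving reflector: f₂ = f₀ · (v + u)/(v − u) (u > 0 toward emitter).
Returning signal is lower, so f₂ = f₀ − Δf = 15560 − 269 = 15291 Hz.
Rearranging, u = v · (f₂ − f₀)/(f₂ + f₀) = 1470 × -269/30851 ≈ -12.8 m/s.
So the submarine is moving at 12.8 m/s away from the emitter.

12.8 m/s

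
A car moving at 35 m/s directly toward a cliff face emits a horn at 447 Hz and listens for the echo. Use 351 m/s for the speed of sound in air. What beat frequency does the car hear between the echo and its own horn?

99 Hz

The cliff face receives the sound from a moving source: f₁ = f₀ · v/(v − v_e) = 447 × 351/316 ≈ 496.5 Hz.
On the return leg the car is a moving observer: f₂ = f₁ · (v + v_e)/v = 496.5 × 386/351 ≈ 546.0 Hz.
Equivalently f₂ = f₀ · (v + v_e)/(v − v_e).
Beat against the emitted tone: |f₂ − f₀| = 2v_e·f₀/(v − v_e) = 2 × 35 × 447/316 ≈ 99 Hz.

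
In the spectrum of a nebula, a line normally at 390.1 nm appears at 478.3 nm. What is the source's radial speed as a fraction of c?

0.201c

λ'/λ₀ = 1.2261 > 1 (redshift), so the source is receding.
λ'/λ₀ = √((1 + β)/(1 − β)) for a receding source ⇒ β = (r² − 1)/(r² + 1) with r = λ'/λ₀.
β = (1.5033 − 1)/(1.5033 + 1) ≈ 0.201.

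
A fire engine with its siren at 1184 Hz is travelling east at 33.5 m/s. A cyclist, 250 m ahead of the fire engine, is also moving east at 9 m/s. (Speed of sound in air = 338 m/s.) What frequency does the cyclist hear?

1279 Hz

The cyclist is ahead, so the fire engine is moving toward it while the cyclist is moving away from the fire engine.
With source approaching and observer receding, f' = f · (v − v_o)/(v − v_s).
f' = 1184 × (338 − 9)/(338 − 33.5) = 1184 × 329/304.5 ≈ 1279 Hz.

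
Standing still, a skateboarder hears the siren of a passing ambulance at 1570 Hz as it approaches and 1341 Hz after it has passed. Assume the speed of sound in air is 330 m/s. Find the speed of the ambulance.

26 m/s

f₁/f₂ = (v + v_s)/(v − v_s), so v_s = v · (f₁ − f₂)/(f₁ + f₂).
v_s = 330 × (1570 − 1341)/(1570 + 1341) = 330 × 229/2911 ≈ 26 m/s.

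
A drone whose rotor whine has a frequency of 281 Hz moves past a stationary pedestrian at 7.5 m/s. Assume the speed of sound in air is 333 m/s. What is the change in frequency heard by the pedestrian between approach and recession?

Approaching: f₁ = f · v/(v − v_s) = 281 × 333/325.5 ≈ 287.5 Hz.
Receding: f₂ = f · v/(v + v_s) = 281 × 333/340.5 ≈ 274.8 Hz.
Drop: f₁ − f₂ = 2f·v·v_s/(v² − v_s²) = 2 × 281 × 333 × 7.5/(333² − 7.5²) ≈ 12.7 Hz.

12.7 Hz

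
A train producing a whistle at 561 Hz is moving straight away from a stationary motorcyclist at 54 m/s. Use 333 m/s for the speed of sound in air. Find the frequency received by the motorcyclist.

483 Hz

With the source moving away from a stationary observer, f' = f · v/(v + v_s).
f' = 561 × 333/(333 + 54) = 561 × 333/387 ≈ 483 Hz.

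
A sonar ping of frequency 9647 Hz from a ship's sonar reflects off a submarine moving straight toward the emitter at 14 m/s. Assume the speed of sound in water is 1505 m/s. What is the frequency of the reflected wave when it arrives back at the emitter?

The submarine first receives the wave as a moving observer: f₁ = f₀ · (v + u)/v = 9647 × (1505 + 14)/1505 ≈ 9737 Hz.
The reflection then acts as a moving source: f₂ = f₁ · v/(v − u) ≈ 9828 Hz.
Equivalently f₂ = f₀ · (v + u)/(v − u).

9828 Hz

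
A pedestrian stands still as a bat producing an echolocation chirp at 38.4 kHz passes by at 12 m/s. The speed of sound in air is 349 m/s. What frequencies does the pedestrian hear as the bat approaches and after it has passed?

39.8 kHz approaching; 37.1 kHz receding

Approaching: f₁ = f · v/(v − v_s) = 38.4 × 349/337 ≈ 39.8 kHz.
Receding: f₂ = f · v/(v + v_s) = 38.4 × 349/361 ≈ 37.1 kHz.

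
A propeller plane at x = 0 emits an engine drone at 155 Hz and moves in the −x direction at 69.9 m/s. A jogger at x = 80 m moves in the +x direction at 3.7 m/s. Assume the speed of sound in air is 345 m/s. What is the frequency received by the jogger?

The observer lies on the +x side, so the source is heading away from the observer and the observer is heading away from the source.
General Doppler shift: f' = f · (v − v_o)/(v + v_s).
f' = 155 × (345 − 3.7)/(345 + 69.9) = 155 × 341.3/414.9 ≈ 128 Hz.

128 Hz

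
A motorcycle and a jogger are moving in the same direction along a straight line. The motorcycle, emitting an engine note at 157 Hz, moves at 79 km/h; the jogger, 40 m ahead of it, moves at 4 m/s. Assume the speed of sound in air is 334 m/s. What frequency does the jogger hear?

79 km/h = 21.94 m/s.
The jogger is ahead, so the motorcycle is moving toward it while the jogger is moving away from the motorcycle.
General Doppler shift: f' = f · (v − v_o)/(v − v_s).
f' = 157 × (334 − 4)/(334 − 21.94) = 157 × 330/312.06 ≈ 166 Hz.

166 Hz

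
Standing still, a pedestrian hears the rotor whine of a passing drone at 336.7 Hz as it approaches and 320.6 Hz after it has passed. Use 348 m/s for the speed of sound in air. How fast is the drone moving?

8.5 m/s

f₁/f₂ = (v + v_s)/(v − v_s), so v_s = v · (f₁ − f₂)/(f₁ + f₂).
v_s = 348 × (336.7 − 320.6)/(336.7 + 320.6) = 348 × 16.1/657.3 ≈ 8.5 m/s.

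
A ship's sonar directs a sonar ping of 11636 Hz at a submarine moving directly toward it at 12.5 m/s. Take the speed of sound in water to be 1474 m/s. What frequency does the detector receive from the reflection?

The submarine first receives the wave as a moving observer: f₁ = f₀ · (v + u)/v = 11636 × (1474 + 12.5)/1474 ≈ 11735 Hz.
The reflection then acts as a moving source: f₂ = f₁ · v/(v − u) ≈ 11835 Hz.

11835 Hz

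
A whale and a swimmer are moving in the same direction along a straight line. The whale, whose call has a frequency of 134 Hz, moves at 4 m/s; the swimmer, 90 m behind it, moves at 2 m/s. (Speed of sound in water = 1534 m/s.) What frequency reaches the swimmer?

134 Hz

The swimmer is behind, so the whale is moving away from it while the swimmer is moving toward the whale.
Both move, so f' = f · (v + v_o)/(v + v_s).
f' = 134 × (1534 + 2)/(1534 + 4) = 134 × 1536/1538 ≈ 134 Hz.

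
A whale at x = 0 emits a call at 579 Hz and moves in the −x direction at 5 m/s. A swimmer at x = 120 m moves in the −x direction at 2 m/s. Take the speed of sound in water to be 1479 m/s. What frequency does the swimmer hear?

The observer lies on the +x side, so the source is heading away from the observer and the observer is heading toward the source.
General Doppler shift: f' = f · (v + v_o)/(v + v_s).
f' = 579 × (1479 + 2)/(1479 + 5) = 579 × 1481/1484 ≈ 578 Hz.

578 Hz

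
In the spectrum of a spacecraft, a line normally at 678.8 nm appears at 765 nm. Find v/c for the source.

0.119c

λ'/λ₀ = 1.1270 > 1 (redshift), so the source is receding.
λ'/λ₀ = √((1 + β)/(1 − β)) for a receding source ⇒ β = (r² − 1)/(r² + 1) with r = λ'/λ₀.
β = (1.2701 − 1)/(1.2701 + 1) ≈ 0.119.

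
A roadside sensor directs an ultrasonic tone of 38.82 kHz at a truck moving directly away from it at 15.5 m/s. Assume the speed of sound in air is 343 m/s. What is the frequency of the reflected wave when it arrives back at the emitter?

At the truck (a moving observer), f₁ = f₀ · (v − u)/v = 38.82 × 327.5/343 ≈ 37.1 kHz.
The reflection then acts as a moving source: f₂ = f₁ · v/(v + u) ≈ 35.5 kHz.
Equivalently f₂ = f₀ · (v − u)/(v + u).

35.5 kHz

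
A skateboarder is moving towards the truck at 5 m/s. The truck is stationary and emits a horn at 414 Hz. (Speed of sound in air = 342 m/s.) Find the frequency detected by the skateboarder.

420 Hz

Only the observer moves, toward the source, so f' = f · (v + v_o)/v.
f' = 414 × (342 + 5)/342 = 414 × 347/342 ≈ 420 Hz.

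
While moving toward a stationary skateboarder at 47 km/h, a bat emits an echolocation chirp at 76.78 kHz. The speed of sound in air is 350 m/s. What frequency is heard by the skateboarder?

47 km/h = 13.06 m/s.
Only the source moves, toward the listener, so f' = f · v/(v − v_s).
f' = 76.78 × 350/(350 − 13.06) = 76.78 × 350/336.9 ≈ 79.8 kHz.

79.8 kHz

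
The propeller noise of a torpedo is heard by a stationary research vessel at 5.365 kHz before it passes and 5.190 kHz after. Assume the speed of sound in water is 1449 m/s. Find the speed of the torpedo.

f₁/f₂ = (v + v_s)/(v − v_s), so v_s = v · (f₁ − f₂)/(f₁ + f₂).
v_s = 1449 × (5.365 − 5.190)/(5.365 + 5.190) = 1449 × 0.175/10.555 ≈ 24.0 m/s.

24.0 m/s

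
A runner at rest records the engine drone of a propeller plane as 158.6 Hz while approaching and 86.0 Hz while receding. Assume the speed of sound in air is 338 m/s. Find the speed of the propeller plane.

100 m/s

f₁/f₂ = (v + v_s)/(v − v_s), so v_s = v · (f₁ − f₂)/(f₁ + f₂).
v_s = 338 × (158.6 − 86.0)/(158.6 + 86.0) = 338 × 72.6/244.6 ≈ 100 m/s.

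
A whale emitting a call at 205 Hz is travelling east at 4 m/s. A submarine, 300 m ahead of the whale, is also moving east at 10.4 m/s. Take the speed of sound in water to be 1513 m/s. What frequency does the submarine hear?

The submarine is ahead, so the whale is moving toward it while the submarine is moving away from the whale.
General Doppler shift: f' = f · (v − v_o)/(v − v_s).
f' = 205 × (1513 − 10.4)/(1513 − 4) = 205 × 1502.6/1509 ≈ 204 Hz.

204 Hz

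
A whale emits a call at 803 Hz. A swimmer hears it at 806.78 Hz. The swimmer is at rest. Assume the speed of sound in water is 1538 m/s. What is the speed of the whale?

f' > f, so the whale is approaching.
f' = f · v/(v − v_s) ⇒ v_s = v · |1 − f/f'|.
v_s = 1538 × |1 − 803/806.78| = 1538 × 0.004685 ≈ 7.2 m/s.

7.2 m/s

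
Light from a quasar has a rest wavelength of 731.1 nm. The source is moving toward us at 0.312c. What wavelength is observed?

529.4 nm

Relativistic Doppler for wavelength: λ' = λ₀ · √((1 − β)/(1 + β)).
λ' = 731.1 × √(0.6880/1.3120) = 731.1 × 0.72415 ≈ 529.4 nm.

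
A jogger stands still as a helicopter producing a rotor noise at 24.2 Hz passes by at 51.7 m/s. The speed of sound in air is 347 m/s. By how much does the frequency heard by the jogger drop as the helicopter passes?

7.37 Hz

Approaching: f₁ = f · v/(v − v_s) = 24.2 × 347/295.3 ≈ 28.44 Hz.
Receding: f₂ = f · v/(v + v_s) = 24.2 × 347/398.7 ≈ 21.06 Hz.
Drop: f₁ − f₂ = 2f·v·v_s/(v² − v_s²) = 2 × 24.2 × 347 × 51.7/(347² − 51.7²) ≈ 7.37 Hz.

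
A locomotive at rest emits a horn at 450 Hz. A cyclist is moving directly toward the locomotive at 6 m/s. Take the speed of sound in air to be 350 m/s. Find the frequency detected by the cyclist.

458 Hz

Moving observer, stationary source: f' = f · (v + v_o)/v.
f' = 450 × (350 + 6)/350 = 450 × 356/350 ≈ 458 Hz.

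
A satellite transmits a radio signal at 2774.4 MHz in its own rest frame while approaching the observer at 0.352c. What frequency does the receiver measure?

4007.5 MHz

Relativistic Doppler for frequency: f' = f₀ · √((1 + β)/(1 − β)).
f' = 2774.4 × √(1.3520/0.6480) = 2774.4 × 1.44444 ≈ 4007.5 MHz.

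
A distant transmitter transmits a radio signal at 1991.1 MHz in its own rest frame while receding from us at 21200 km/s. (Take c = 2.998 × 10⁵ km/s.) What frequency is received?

β = v/c = 21200/299800 = 0.0707.
Relativistic Doppler for frequency: f' = f₀ · √((1 − β)/(1 + β)).
f' = 1991.1 × √(0.9293/1.0707) = 1991.1 × 0.93162 ≈ 1854.9 MHz.

1854.9 MHz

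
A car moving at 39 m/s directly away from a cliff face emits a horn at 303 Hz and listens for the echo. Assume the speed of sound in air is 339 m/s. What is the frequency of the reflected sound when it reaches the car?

The cliff face receives the sound from a moving source: f₁ = f₀ · v/(v + v_e) = 303 × 339/378 ≈ 272 Hz.
On the return leg the car is a moving observer: f₂ = f₁ · (v − v_e)/v = 272 × 300/339 ≈ 240 Hz.
Equivalently f₂ = f₀ · (v − v_e)/(v + v_e).

240 Hz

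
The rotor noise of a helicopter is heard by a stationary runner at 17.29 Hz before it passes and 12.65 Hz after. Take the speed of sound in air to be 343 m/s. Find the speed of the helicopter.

f₁/f₂ = (v + v_s)/(v − v_s), so v_s = v · (f₁ − f₂)/(f₁ + f₂).
v_s = 343 × (17.29 − 12.65)/(17.29 + 12.65) = 343 × 4.64/29.94 ≈ 53 m/s.

53 m/s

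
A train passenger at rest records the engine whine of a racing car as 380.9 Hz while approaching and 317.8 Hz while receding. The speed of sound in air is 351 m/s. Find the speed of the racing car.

f₁/f₂ = (v + v_s)/(v − v_s), so v_s = v · (f₁ − f₂)/(f₁ + f₂).
v_s = 351 × (380.9 − 317.8)/(380.9 + 317.8) = 351 × 63.1/698.7 ≈ 32 m/s.

32 m/s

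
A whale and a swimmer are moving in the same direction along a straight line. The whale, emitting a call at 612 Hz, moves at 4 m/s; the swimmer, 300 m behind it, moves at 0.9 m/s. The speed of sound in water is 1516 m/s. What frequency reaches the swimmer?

611 Hz

The swimmer is behind, so the whale is moving away from it while the swimmer is moving toward the whale.
General Doppler shift: f' = f · (v + v_o)/(v + v_s).
f' = 612 × (1516 + 0.9)/(1516 + 4) = 612 × 1516.9/1520 ≈ 611 Hz.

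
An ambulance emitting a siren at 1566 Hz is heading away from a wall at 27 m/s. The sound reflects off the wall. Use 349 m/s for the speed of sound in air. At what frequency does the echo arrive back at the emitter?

1341 Hz

The wall receives the sound from a moving source: f₁ = f₀ · v/(v + v_e) = 1566 × 349/376 ≈ 1454 Hz.
On the return leg the ambulance is a moving observer: f₂ = f₁ · (v − v_e)/v = 1454 × 322/349 ≈ 1341 Hz.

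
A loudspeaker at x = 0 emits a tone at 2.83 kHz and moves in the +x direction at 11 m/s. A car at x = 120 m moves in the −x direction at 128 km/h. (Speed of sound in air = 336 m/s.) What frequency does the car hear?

128 km/h = 35.56 m/s.
The observer lies on the +x side, so the source is heading toward the observer and the observer is heading toward the source.
With source approaching and observer approaching, f' = f · (v + v_o)/(v − v_s).
f' = 2.83 × (336 + 35.56)/(336 − 11) = 2.83 × 371.56/325 ≈ 3.24 kHz.

3.24 kHz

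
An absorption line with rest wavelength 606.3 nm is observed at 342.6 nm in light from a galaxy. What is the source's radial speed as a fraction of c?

0.516c

λ'/λ₀ = 0.5651 < 1 (blueshift), so the source is approaching.
λ'/λ₀ = √((1 − β)/(1 + β)) for an approaching source ⇒ β = (1 − r²)/(1 + r²) with r = λ'/λ₀.
β = (1 − 0.3193)/(1 + 0.3193) ≈ 0.516.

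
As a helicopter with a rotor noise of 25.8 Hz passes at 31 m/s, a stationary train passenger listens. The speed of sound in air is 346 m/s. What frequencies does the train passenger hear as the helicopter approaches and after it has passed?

28.3 Hz approaching; 23.7 Hz receding

Approaching: f₁ = f · v/(v − v_s) = 25.8 × 346/315 ≈ 28.3 Hz.
Receding: f₂ = f · v/(v + v_s) = 25.8 × 346/377 ≈ 23.7 Hz.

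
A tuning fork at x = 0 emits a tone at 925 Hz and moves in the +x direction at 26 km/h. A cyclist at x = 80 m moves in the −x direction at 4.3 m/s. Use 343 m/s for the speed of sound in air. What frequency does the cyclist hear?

26 km/h = 7.222 m/s.
The observer lies on the +x side, so the source is heading toward the observer and the observer is heading toward the source.
With source approaching and observer approaching, f' = f · (v + v_o)/(v − v_s).
f' = 925 × (343 + 4.3)/(343 − 7.222) = 925 × 347.3/335.78 ≈ 957 Hz.

957 Hz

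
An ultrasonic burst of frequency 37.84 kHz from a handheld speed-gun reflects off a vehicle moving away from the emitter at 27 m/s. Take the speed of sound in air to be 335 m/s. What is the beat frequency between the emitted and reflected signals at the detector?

At the vehicle (a moving observer), f₁ = f₀ · (v − u)/v = 37.84 × 308/335 ≈ 34.79 kHz.
On reflection it acts as a source moving away from the stationary detector: f₂ = f₁ · v/(v + u) = 34.79 × 335/362 ≈ 32.20 kHz.
Beat frequency (with f₀ = 37840 Hz): |f₂ − f₀| = 2u·f₀/(v + u) = 2 × 27 × 37840/362 ≈ 5645 Hz.

5645 Hz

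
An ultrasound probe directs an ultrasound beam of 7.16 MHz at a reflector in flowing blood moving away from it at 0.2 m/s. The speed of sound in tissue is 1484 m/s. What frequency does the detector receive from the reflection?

7.158 MHz

At the reflector in flowing blood (a moving observer), f₁ = f₀ · (v − u)/v = 7.16 × 1483.8/1484 ≈ 7.159 MHz.
The reflection then acts as a moving source: f₂ = f₁ · v/(v + u) ≈ 7.158 MHz.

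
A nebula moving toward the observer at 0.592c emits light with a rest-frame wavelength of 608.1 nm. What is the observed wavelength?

307.8 nm

Relativistic Doppler for wavelength: λ' = λ₀ · √((1 − β)/(1 + β)).
λ' = 608.1 × √(0.4080/1.5920) = 608.1 × 0.50624 ≈ 307.8 nm.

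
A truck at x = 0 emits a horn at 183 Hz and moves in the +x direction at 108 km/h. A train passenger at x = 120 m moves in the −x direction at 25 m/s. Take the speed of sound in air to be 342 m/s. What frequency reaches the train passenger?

215 Hz

108 km/h = 30 m/s.
The observer lies on the +x side, so the source is heading toward the observer and the observer is heading toward the source.
With source approaching and observer approaching, f' = f · (v + v_o)/(v − v_s).
f' = 183 × (342 + 25)/(342 − 30) = 183 × 367/312 ≈ 215 Hz.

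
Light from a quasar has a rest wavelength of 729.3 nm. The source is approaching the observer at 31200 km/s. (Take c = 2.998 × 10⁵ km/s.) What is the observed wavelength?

β = v/c = 31200/299800 = 0.1041.
Relativistic Doppler for wavelength: λ' = λ₀ · √((1 − β)/(1 + β)).
λ' = 729.3 × √(0.8959/1.1041) = 729.3 × 0.90082 ≈ 657.0 nm.

657.0 nm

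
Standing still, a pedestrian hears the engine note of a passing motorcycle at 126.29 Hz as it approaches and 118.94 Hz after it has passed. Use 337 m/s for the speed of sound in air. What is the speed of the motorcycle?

f₁/f₂ = (v + v_s)/(v − v_s), so v_s = v · (f₁ − f₂)/(f₁ + f₂).
v_s = 337 × (126.29 − 118.94)/(126.29 + 118.94) = 337 × 7.35/245.23 ≈ 10.1 m/s.

10.1 m/s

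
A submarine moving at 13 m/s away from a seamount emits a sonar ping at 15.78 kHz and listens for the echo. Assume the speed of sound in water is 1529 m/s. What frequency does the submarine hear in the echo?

The seamount receives the sound from a moving source: f₁ = f₀ · v/(v + v_e) = 15.78 × 1529/1542 ≈ 15.65 kHz.
On the return leg the submarine is a moving observer: f₂ = f₁ · (v − v_e)/v = 15.65 × 1516/1529 ≈ 15.51 kHz.
Equivalently f₂ = f₀ · (v − v_e)/(v + v_e).

15.51 kHz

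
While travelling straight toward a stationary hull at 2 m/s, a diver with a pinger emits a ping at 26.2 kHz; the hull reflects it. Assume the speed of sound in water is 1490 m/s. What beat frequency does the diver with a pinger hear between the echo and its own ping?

70 Hz

The hull receives the sound from a moving source: f₁ = f₀ · v/(v − v_e) = 26.2 × 1490/1488 ≈ 26.2352 kHz.
On the return leg the diver with a pinger is a moving observer: f₂ = f₁ · (v + v_e)/v = 26.2352 × 1492/1490 ≈ 26.2704 kHz.
Equivalently f₂ = f₀ · (v + v_e)/(v − v_e).
Beat against the emitted tone (with f₀ = 26200 Hz): |f₂ − f₀| = 2v_e·f₀/(v − v_e) = 2 × 2 × 26200/1488 ≈ 70 Hz.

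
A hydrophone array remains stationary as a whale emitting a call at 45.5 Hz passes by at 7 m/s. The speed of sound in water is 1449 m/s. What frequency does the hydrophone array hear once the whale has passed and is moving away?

Receding: f₂ = f · v/(v + v_s) = 45.5 × 1449/1456 ≈ 45.3 Hz.

45.3 Hz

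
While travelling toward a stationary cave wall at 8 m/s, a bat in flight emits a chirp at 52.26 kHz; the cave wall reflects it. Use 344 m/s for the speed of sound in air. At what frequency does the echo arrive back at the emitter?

The cave wall receives the sound from a moving source: f₁ = f₀ · v/(v − v_e) = 52.26 × 344/336 ≈ 53.5 kHz.
On the return leg the bat in flight is a moving observer: f₂ = f₁ · (v + v_e)/v = 53.5 × 352/344 ≈ 54.7 kHz.

54.7 kHz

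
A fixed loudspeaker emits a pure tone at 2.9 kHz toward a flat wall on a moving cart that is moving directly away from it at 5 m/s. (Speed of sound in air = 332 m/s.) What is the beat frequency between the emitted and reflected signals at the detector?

86 Hz

The flat wall on a moving cart first receives the wave as a moving observer: f₁ = f₀ · (v − u)/v = 2.9 × (332 − 5)/332 ≈ 2.8563 kHz.
On reflection it acts as a source moving away from the stationary detector: f₂ = f₁ · v/(v + u) = 2.8563 × 332/337 ≈ 2.8139 kHz.
Equivalently f₂ = f₀ · (v − u)/(v + u).
Beat frequency (with f₀ = 2900 Hz): |f₂ − f₀| = 2u·f₀/(v + u) = 2 × 5 × 2900/337 ≈ 86 Hz.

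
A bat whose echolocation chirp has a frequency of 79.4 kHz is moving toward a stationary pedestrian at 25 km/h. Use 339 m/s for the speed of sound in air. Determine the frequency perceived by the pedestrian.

81.1 kHz

25 km/h = 6.944 m/s.
Moving source, stationary observer: f' = f · v/(v − v_s) since the source is approaching.
f' = 79.4 × 339/(339 − 6.944) = 79.4 × 339/332.1 ≈ 81.1 kHz.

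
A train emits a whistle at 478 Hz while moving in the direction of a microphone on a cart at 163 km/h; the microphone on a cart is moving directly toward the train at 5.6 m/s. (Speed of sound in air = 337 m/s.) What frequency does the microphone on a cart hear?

163 km/h = 45.28 m/s.
General Doppler shift: f' = f · (v + v_o)/(v − v_s).
f' = 478 × (337 + 5.6)/(337 − 45.28) = 478 × 342.6/291.72 ≈ 561 Hz.

561 Hz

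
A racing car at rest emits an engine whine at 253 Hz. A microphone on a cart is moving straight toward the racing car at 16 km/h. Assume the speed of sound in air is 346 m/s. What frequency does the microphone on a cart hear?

16 km/h = 4.444 m/s.
Moving observer, stationary source: f' = f · (v + v_o)/v.
f' = 253 × (346 + 4.444)/346 = 253 × 350.44/346 ≈ 256 Hz.

256 Hz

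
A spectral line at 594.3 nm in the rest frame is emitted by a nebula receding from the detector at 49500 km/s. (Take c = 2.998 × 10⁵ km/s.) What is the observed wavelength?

702.1 nm

β = v/c = 49500/299800 = 0.1651.
Relativistic Doppler for wavelength: λ' = λ₀ · √((1 + β)/(1 − β)).
λ' = 594.3 × √(1.1651/0.8349) = 594.3 × 1.18132 ≈ 702.1 nm.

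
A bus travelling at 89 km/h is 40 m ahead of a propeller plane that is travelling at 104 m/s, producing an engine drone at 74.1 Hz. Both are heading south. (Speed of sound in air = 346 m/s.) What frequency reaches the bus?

89 km/h = 24.72 m/s.
The bus is ahead, so the propeller plane is moving toward it while the bus is moving away from the propeller plane.
Both move, so f' = f · (v − v_o)/(v − v_s).
f' = 74.1 × (346 − 24.72)/(346 − 104) = 74.1 × 321.28/242 ≈ 98 Hz.

98 Hz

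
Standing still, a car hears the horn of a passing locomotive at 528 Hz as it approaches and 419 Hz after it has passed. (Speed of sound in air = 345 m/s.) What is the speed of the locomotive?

40 m/s

f₁/f₂ = (v + v_s)/(v − v_s), so v_s = v · (f₁ − f₂)/(f₁ + f₂).
v_s = 345 × (528 − 419)/(528 + 419) = 345 × 109/947 ≈ 40 m/s.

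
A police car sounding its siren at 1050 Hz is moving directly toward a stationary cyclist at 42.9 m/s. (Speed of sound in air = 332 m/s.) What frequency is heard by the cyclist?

1206 Hz

With the source moving toward a stationary observer, f' = f · v/(v − v_s).
f' = 1050 × 332/(332 − 42.9) = 1050 × 332/289.1 ≈ 1206 Hz.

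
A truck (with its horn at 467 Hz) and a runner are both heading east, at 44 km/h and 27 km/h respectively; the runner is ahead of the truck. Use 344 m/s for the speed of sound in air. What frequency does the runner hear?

474 Hz

44 km/h = 12.22 m/s; 27 km/h = 7.5 m/s.
The runner is ahead, so the truck is moving toward it while the runner is moving away from the truck.
Both move, so f' = f · (v − v_o)/(v − v_s).
f' = 467 × (344 − 7.5)/(344 − 12.22) = 467 × 336.5/331.78 ≈ 474 Hz.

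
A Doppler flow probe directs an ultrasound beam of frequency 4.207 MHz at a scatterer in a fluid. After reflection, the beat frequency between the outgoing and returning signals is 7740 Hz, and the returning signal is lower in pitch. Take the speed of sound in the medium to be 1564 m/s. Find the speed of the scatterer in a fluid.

Double Doppler shift off a moving reflector: f₂ = f₀ · (v + u)/(v − u) (u > 0 toward emitter).
Returning signal is lower, so f₂ = f₀ − Δf = 4207000 − 7740 = 4199260 Hz.
Rearranging, u = v · (f₂ − f₀)/(f₂ + f₀) = 1564 × -7740/8406260 ≈ -1.44 m/s.
So the scatterer in a fluid is moving at 1.44 m/s away from the emitter.

1.44 m/s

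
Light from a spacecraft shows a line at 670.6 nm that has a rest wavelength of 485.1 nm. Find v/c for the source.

0.313

λ'/λ₀ = 1.3824 > 1 (redshift), so the source is receding.
λ'/λ₀ = √((1 + β)/(1 − β)) for a receding source ⇒ β = (r² − 1)/(r² + 1) with r = λ'/λ₀.
β = (1.9110 − 1)/(1.9110 + 1) ≈ 0.313.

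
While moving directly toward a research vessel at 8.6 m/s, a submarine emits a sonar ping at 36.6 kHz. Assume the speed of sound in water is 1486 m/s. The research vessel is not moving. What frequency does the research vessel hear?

Moving source, stationary observer: f' = f · v/(v − v_s) since the source is approaching.
f' = 36.6 × 1486/(1486 − 8.6) = 36.6 × 1486/1477 ≈ 36.8 kHz.

36.8 kHz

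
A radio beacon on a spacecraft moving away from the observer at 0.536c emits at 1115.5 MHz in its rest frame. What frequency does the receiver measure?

613.1 MHz

Relativistic Doppler for frequency: f' = f₀ · √((1 − β)/(1 + β)).
f' = 1115.5 × √(0.4640/1.5360) = 1115.5 × 0.54962 ≈ 613.1 MHz.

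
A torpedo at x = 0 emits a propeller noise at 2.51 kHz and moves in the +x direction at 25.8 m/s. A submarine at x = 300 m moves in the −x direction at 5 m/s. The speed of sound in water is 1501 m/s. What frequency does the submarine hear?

The observer lies on the +x side, so the source is heading toward the observer and the observer is heading toward the source.
General Doppler shift: f' = f · (v + v_o)/(v − v_s).
f' = 2.51 × (1501 + 5)/(1501 − 25.8) = 2.51 × 1506/1475.2 ≈ 2.56 kHz.

2.56 kHz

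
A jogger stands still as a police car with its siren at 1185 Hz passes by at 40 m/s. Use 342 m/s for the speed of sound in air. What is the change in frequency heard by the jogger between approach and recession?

Approaching: f₁ = f · v/(v − v_s) = 1185 × 342/302 ≈ 1342 Hz.
Receding: f₂ = f · v/(v + v_s) = 1185 × 342/382 ≈ 1061 Hz.
Drop: f₁ − f₂ = 2f·v·v_s/(v² − v_s²) = 2 × 1185 × 342 × 40/(342² − 40²) ≈ 281 Hz.

281 Hz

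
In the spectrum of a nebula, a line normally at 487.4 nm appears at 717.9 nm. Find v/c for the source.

λ'/λ₀ = 1.4729 > 1 (redshift), so the source is receding.
λ'/λ₀ = √((1 + β)/(1 − β)) for a receding source ⇒ β = (r² − 1)/(r² + 1) with r = λ'/λ₀.
β = (2.1695 − 1)/(2.1695 + 1) ≈ 0.369.

0.369c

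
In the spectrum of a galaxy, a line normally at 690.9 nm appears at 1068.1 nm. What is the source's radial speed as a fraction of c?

0.410c

λ'/λ₀ = 1.5460 > 1 (redshift), so the source is receding.
λ'/λ₀ = √((1 + β)/(1 − β)) for a receding source ⇒ β = (r² − 1)/(r² + 1) with r = λ'/λ₀.
β = (2.3900 − 1)/(2.3900 + 1) ≈ 0.410.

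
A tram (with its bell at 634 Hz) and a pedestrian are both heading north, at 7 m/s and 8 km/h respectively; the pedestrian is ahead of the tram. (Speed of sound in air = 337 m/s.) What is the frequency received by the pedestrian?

643 Hz

8 km/h = 2.222 m/s.
The pedestrian is ahead, so the tram is moving toward it while the pedestrian is moving away from the tram.
Both move, so f' = f · (v − v_o)/(v − v_s).
f' = 634 × (337 − 2.222)/(337 − 7) = 634 × 334.78/330 ≈ 643 Hz.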